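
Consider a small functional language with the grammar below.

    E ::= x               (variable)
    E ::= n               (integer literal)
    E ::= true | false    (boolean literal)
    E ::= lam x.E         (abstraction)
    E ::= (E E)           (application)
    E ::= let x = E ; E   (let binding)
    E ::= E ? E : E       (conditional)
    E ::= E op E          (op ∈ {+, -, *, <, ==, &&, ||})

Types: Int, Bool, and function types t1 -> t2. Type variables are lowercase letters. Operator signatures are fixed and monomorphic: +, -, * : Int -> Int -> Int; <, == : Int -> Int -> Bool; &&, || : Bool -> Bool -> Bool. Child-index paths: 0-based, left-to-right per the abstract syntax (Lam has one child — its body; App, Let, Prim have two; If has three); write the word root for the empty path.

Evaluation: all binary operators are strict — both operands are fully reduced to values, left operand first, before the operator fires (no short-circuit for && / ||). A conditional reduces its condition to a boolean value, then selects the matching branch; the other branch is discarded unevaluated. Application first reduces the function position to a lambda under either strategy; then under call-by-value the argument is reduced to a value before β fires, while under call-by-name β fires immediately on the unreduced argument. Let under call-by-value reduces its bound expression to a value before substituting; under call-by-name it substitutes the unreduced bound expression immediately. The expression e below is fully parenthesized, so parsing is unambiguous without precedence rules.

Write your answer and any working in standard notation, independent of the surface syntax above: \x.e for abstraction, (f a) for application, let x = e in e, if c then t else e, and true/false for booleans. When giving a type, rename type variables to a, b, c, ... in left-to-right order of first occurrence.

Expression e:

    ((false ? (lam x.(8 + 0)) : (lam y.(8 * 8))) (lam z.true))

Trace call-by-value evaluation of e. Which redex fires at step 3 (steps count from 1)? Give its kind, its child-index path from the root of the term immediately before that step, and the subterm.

Answer: delta at root : (8 * 8)

Working:
step 0: ((if false then (\x.(8 + 0)) else (\y.(8 * 8))) (\z.true))
step 1: [if@0] ((\y.(8 * 8)) (\z.true))
step 2: [beta@root] (8 * 8)
step 3: [delta@root] 64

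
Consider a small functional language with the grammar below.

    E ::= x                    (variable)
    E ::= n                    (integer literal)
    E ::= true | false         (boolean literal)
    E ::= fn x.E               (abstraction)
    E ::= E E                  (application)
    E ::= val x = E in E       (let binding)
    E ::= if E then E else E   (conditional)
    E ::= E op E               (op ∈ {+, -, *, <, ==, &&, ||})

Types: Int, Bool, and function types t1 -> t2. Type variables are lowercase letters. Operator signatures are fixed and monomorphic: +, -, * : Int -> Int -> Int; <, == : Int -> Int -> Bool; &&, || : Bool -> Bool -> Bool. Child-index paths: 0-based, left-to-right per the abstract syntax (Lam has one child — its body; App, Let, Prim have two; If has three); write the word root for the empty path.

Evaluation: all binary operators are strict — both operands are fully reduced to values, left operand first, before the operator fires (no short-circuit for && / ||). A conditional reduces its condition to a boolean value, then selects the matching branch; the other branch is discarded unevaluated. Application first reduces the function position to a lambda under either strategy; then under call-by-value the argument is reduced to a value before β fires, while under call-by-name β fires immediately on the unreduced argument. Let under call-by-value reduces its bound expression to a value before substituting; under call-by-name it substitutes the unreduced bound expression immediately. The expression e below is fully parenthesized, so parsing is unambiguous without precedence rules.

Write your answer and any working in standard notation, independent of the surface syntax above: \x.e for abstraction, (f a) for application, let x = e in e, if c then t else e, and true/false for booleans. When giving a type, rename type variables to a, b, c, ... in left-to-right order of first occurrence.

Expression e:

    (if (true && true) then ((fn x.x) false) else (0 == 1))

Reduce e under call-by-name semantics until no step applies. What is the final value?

Derivation:
step 0: (if (true && true) then ((\x.x) false) else (0 == 1))
step 1: [delta@0] (if true then ((\x.x) false) else (0 == 1))
step 2: [if@root] ((\x.x) false)
step 3: [beta@root] false

Answer: false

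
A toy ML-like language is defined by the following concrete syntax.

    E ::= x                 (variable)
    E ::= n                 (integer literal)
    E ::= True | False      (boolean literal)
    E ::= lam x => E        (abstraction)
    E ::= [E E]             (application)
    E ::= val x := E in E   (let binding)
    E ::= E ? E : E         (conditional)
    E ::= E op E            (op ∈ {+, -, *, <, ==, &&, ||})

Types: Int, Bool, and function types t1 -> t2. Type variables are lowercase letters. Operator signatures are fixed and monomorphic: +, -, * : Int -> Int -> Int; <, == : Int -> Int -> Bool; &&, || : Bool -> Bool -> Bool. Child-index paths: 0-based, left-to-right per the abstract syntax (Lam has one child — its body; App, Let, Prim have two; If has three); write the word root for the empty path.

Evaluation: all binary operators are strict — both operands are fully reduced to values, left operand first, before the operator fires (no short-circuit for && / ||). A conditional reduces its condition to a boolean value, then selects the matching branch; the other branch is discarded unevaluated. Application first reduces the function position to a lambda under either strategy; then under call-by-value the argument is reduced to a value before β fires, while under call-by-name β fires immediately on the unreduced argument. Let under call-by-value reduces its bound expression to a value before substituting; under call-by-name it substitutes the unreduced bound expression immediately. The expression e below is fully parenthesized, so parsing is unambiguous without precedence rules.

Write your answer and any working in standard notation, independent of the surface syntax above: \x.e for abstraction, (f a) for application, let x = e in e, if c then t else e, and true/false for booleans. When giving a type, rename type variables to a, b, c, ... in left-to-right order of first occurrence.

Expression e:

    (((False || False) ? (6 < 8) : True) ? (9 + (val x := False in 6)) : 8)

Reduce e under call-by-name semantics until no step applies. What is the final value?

Answer: 15

Working:
step 0: (if (if (false || false) then (6 < 8) else true) then (9 + (let x = false in 6)) else 8)
step 1: [delta@0.0] (if (if false then (6 < 8) else true) then (9 + (let x = false in 6)) else 8)
step 2: [if@0] (if true then (9 + (let x = false in 6)) else 8)
step 3: [if@root] (9 + (let x = false in 6))
step 4: [let@1] (9 + 6)
step 5: [delta@root] 15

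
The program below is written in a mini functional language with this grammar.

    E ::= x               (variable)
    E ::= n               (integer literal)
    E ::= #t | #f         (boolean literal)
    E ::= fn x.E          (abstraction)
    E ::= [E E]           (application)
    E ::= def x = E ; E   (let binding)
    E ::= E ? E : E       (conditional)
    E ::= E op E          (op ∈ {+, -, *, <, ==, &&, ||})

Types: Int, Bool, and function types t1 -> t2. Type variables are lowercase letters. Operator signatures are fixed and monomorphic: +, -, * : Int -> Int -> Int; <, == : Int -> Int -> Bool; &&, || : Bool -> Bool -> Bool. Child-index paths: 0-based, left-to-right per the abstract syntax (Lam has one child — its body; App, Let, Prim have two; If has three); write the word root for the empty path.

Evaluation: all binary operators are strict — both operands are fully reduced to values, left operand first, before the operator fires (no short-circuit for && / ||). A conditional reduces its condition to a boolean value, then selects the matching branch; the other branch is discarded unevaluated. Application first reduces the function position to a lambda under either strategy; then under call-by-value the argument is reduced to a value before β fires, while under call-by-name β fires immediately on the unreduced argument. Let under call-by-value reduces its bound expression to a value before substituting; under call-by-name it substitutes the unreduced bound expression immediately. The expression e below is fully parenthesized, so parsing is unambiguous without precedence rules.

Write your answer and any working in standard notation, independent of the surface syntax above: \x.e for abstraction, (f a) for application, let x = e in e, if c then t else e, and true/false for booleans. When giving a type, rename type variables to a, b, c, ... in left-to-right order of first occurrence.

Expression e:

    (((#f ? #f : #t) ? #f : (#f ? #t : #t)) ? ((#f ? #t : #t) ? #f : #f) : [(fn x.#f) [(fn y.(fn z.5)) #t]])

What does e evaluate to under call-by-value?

Derivation:
step 0: (if (if (if false then false else true) then false else (if false then true else true)) then (if (if false then true else true) then false else false) else ((\x.false) ((\y.(\z.5)) true)))
step 1: [if@0.0] (if (if true then false else (if false then true else true)) then (if (if false then true else true) then false else false) else ((\x.false) ((\y.(\z.5)) true)))
step 2: [if@0] (if false then (if (if false then true else true) then false else false) else ((\x.false) ((\y.(\z.5)) true)))
step 3: [if@root] ((\x.false) ((\y.(\z.5)) true))
step 4: [beta@1] ((\x.false) (\z.5))
step 5: [beta@root] false

Answer: false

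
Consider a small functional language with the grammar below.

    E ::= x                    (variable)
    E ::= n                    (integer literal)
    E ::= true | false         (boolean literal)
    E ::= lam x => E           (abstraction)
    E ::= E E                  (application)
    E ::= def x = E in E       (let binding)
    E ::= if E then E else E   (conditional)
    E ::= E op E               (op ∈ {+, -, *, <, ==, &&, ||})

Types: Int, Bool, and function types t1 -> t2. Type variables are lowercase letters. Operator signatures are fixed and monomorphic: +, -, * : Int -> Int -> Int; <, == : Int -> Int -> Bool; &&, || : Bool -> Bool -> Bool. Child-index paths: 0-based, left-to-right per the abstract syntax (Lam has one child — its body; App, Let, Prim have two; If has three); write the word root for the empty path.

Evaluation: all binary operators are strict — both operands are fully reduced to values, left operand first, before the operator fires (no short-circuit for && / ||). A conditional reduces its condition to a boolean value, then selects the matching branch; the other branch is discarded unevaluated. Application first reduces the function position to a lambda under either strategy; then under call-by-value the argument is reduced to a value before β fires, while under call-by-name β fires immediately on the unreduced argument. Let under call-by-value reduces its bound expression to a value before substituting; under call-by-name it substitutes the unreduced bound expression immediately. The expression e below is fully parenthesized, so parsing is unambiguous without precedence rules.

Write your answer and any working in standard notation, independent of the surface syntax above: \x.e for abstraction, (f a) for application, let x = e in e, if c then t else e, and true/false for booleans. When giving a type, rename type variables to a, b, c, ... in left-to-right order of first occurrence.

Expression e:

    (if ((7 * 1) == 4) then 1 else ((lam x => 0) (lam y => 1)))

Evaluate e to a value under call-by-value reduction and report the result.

Answer: 0

Derivation:
step 0: (if ((7 * 1) == 4) then 1 else ((\x.0) (\y.1)))
step 1: [delta@0.0] (if (7 == 4) then 1 else ((\x.0) (\y.1)))
step 2: [delta@0] (if false then 1 else ((\x.0) (\y.1)))
step 3: [if@root] ((\x.0) (\y.1))
step 4: [beta@root] 0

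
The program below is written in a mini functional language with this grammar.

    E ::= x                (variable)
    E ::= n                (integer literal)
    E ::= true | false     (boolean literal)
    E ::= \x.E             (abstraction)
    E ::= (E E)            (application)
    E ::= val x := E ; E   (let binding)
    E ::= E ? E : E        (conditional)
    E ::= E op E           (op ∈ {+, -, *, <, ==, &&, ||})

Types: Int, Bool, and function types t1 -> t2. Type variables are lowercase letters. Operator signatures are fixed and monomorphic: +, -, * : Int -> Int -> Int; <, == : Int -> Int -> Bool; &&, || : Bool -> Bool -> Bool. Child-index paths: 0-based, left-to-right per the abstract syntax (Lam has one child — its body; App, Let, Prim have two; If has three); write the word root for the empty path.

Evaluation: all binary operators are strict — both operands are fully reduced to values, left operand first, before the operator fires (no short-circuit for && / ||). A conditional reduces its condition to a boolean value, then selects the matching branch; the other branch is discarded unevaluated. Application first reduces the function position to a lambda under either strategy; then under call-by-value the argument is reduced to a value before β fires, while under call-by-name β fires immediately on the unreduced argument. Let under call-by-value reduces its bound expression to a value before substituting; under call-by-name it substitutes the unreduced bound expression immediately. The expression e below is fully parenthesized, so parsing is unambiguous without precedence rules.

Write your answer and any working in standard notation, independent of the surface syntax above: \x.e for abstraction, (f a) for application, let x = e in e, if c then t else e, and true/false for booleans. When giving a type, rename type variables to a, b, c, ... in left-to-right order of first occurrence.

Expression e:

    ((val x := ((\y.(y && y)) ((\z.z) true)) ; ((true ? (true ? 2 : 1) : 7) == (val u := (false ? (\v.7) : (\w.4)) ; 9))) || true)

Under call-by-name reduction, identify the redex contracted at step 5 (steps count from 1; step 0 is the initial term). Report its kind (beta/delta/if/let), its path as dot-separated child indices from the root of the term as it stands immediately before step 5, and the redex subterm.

Answer: delta at 0 : (2 == 9)

Trace:
step 0: ((let x = ((\y.(y && y)) ((\z.z) true)) in ((if true then (if true then 2 else 1) else 7) == (let u = (if false then (\v.7) else (\w.4)) in 9))) || true)
step 1: [let@0] (((if true then (if true then 2 else 1) else 7) == (let u = (if false then (\v.7) else (\w.4)) in 9)) || true)
step 2: [if@0.0] (((if true then 2 else 1) == (let u = (if false then (\v.7) else (\w.4)) in 9)) || true)
step 3: [if@0.0] ((2 == (let u = (if false then (\v.7) else (\w.4)) in 9)) || true)
step 4: [let@0.1] ((2 == 9) || true)
step 5: [delta@0] (false || true)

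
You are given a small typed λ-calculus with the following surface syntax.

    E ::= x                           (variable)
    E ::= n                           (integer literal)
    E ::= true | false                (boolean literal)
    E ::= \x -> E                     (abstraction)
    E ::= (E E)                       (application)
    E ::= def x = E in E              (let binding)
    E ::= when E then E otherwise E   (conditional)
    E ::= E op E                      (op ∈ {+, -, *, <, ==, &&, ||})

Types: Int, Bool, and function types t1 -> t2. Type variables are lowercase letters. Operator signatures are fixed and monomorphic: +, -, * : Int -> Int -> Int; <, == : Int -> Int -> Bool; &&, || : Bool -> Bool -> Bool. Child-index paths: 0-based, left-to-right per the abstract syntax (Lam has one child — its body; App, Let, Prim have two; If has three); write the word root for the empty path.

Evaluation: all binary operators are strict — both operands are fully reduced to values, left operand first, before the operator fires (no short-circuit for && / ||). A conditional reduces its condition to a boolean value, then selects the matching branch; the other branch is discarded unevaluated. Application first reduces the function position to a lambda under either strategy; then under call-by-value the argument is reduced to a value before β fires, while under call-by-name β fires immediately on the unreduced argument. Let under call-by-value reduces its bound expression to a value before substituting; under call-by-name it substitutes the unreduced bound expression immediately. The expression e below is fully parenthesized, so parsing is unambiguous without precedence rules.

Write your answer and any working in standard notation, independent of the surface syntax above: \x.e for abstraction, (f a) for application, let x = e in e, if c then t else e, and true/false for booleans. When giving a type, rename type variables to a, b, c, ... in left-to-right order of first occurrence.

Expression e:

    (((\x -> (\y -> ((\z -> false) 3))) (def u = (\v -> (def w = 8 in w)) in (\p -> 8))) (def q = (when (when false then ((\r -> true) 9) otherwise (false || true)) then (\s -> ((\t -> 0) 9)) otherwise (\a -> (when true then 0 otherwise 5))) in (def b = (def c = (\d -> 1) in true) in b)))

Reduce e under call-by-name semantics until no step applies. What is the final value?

Derivation:
step 0: (((\x.(\y.((\z.false) 3))) (let u = (\v.(let w = 8 in w)) in (\p.8))) (let q = (if (if false then ((\r.true) 9) else (false || true)) then (\s.((\t.0) 9)) else (\a.(if true then 0 else 5))) in (let b = (let c = (\d.1) in true) in b)))
step 1: [beta@0] ((\y.((\z.false) 3)) (let q = (if (if false then ((\r.true) 9) else (false || true)) then (\s.((\t.0) 9)) else (\a.(if true then 0 else 5))) in (let b = (let c = (\d.1) in true) in b)))
step 2: [beta@root] ((\z.false) 3)
step 3: [beta@root] false

Answer: false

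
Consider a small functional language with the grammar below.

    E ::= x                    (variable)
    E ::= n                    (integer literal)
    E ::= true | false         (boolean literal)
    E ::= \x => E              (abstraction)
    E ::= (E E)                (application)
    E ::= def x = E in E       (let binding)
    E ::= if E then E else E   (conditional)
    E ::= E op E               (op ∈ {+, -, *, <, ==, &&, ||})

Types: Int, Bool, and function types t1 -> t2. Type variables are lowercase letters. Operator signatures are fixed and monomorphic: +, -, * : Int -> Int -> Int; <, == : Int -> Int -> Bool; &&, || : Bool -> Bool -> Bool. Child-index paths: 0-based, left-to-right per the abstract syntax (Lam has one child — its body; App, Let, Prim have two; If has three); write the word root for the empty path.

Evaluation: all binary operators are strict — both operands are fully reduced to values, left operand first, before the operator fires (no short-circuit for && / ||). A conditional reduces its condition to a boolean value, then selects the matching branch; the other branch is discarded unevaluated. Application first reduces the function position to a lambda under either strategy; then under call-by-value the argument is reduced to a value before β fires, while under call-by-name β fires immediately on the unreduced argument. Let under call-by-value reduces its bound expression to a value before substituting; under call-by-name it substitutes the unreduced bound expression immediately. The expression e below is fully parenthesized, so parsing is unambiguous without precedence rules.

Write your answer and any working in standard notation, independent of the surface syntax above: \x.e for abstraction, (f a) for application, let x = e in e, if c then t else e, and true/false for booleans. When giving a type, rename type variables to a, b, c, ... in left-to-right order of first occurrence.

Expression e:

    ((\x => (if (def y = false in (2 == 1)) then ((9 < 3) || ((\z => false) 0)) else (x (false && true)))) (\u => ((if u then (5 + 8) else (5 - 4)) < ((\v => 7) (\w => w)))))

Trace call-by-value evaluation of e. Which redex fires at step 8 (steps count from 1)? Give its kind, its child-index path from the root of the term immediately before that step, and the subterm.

Trace:
step 0: ((\x.(if (let y = false in (2 == 1)) then ((9 < 3) || ((\z.false) 0)) else (x (false && true)))) (\u.((if u then (5 + 8) else (5 - 4)) < ((\v.7) (\w.w)))))
step 1: [beta@root] (if (let y = false in (2 == 1)) then ((9 < 3) || ((\z.false) 0)) else ((\u.((if u then (5 + 8) else (5 - 4)) < ((\v.7) (\w.w)))) (false && true)))
step 2: [let@0] (if (2 == 1) then ((9 < 3) || ((\z.false) 0)) else ((\u.((if u then (5 + 8) else (5 - 4)) < ((\v.7) (\w.w)))) (false && true)))
step 3: [delta@0] (if false then ((9 < 3) || ((\z.false) 0)) else ((\u.((if u then (5 + 8) else (5 - 4)) < ((\v.7) (\w.w)))) (false && true)))
step 4: [if@root] ((\u.((if u then (5 + 8) else (5 - 4)) < ((\v.7) (\w.w)))) (false && true))
step 5: [delta@1] ((\u.((if u then (5 + 8) else (5 - 4)) < ((\v.7) (\w.w)))) false)
step 6: [beta@root] ((if false then (5 + 8) else (5 - 4)) < ((\v.7) (\w.w)))
step 7: [if@0] ((5 - 4) < ((\v.7) (\w.w)))
step 8: [delta@0] (1 < ((\v.7) (\w.w)))

Answer: delta at 0 : (5 - 4)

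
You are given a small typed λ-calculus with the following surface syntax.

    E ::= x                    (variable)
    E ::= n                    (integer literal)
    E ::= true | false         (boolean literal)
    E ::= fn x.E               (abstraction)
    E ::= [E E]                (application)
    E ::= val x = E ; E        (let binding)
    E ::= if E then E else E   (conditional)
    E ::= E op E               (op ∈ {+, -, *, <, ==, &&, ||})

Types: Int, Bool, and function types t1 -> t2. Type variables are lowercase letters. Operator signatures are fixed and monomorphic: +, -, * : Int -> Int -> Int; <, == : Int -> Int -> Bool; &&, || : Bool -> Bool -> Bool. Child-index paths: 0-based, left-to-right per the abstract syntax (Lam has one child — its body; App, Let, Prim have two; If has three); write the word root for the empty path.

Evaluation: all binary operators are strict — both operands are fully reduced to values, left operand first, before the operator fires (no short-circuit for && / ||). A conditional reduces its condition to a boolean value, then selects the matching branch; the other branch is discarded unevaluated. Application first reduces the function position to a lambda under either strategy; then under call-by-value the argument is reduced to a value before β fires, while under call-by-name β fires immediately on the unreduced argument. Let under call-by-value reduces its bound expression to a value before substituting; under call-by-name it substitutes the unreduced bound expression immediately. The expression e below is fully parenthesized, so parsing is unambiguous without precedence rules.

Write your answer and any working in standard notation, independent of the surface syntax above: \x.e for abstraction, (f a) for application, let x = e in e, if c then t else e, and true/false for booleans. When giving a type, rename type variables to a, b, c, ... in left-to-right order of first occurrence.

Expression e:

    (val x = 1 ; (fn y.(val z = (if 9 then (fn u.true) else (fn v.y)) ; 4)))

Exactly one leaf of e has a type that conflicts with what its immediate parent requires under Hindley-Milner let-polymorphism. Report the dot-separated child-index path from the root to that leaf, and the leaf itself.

Answer: 1.0.0.0 : 9

Derivation:
let x : Int
  unify Int ~ Bool
  FAIL: mismatch Int ~ Bool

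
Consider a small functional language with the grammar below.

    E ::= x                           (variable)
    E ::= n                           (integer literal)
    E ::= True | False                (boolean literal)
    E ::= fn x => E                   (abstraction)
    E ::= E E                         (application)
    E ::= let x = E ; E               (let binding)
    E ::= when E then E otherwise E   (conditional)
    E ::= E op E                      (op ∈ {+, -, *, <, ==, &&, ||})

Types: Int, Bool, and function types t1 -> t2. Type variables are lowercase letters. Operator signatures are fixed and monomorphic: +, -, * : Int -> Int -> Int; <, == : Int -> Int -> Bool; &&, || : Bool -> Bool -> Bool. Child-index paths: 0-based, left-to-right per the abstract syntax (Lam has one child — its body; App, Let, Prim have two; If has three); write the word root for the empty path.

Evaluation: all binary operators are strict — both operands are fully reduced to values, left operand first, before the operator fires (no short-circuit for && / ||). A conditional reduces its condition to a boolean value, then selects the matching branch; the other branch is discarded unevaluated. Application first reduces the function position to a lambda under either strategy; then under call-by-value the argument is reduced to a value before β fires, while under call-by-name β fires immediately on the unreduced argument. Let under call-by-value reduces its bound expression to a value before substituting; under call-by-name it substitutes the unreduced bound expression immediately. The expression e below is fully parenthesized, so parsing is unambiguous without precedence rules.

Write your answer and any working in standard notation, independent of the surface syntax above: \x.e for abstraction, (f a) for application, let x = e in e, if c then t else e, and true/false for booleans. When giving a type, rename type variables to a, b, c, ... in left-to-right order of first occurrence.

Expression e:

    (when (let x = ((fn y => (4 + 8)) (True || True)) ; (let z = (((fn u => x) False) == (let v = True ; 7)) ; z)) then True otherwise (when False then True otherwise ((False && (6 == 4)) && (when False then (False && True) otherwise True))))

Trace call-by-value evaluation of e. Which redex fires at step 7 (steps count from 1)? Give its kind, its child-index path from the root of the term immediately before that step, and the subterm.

Answer: delta at 0.0 : (12 == 7)

Working:
step 0: (if (let x = ((\y.(4 + 8)) (true || true)) in (let z = (((\u.x) false) == (let v = true in 7)) in z)) then true else (if false then true else ((false && (6 == 4)) && (if false then (false && true) else true))))
step 1: [delta@0.0.1] (if (let x = ((\y.(4 + 8)) true) in (let z = (((\u.x) false) == (let v = true in 7)) in z)) then true else (if false then true else ((false && (6 == 4)) && (if false then (false && true) else true))))
step 2: [beta@0.0] (if (let x = (4 + 8) in (let z = (((\u.x) false) == (let v = true in 7)) in z)) then true else (if false then true else ((false && (6 == 4)) && (if false then (false && true) else true))))
step 3: [delta@0.0] (if (let x = 12 in (let z = (((\u.x) false) == (let v = true in 7)) in z)) then true else (if false then true else ((false && (6 == 4)) && (if false then (false && true) else true))))
step 4: [let@0] (if (let z = (((\u.12) false) == (let v = true in 7)) in z) then true else (if false then true else ((false && (6 == 4)) && (if false then (false && true) else true))))
step 5: [beta@0.0.0] (if (let z = (12 == (let v = true in 7)) in z) then true else (if false then true else ((false && (6 == 4)) && (if false then (false && true) else true))))
step 6: [let@0.0.1] (if (let z = (12 == 7) in z) then true else (if false then true else ((false && (6 == 4)) && (if false then (false && true) else true))))
step 7: [delta@0.0] (if (let z = false in z) then true else (if false then true else ((false && (6 == 4)) && (if false then (false && true) else true))))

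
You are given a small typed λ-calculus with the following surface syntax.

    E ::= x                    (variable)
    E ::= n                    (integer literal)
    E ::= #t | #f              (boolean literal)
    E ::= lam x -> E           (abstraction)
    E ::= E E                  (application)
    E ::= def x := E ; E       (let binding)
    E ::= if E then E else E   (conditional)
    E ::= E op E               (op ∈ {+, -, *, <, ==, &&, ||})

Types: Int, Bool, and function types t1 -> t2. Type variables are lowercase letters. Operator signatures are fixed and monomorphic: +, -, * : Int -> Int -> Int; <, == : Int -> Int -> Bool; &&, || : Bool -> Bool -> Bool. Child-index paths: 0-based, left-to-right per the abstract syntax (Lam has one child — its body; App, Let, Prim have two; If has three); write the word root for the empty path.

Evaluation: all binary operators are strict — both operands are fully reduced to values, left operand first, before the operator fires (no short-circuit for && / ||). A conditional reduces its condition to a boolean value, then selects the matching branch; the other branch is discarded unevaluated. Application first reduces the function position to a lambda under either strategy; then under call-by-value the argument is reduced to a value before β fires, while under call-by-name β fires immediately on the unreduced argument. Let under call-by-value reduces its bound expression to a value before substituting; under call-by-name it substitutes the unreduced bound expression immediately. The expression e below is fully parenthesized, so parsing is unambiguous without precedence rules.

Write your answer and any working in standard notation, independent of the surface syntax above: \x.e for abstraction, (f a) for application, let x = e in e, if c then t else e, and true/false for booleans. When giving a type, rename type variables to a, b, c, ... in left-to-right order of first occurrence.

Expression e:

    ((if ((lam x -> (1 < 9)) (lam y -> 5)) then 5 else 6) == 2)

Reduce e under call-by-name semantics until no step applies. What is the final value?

Answer: false

Working:
step 0: ((if ((\x.(1 < 9)) (\y.5)) then 5 else 6) == 2)
step 1: [beta@0.0] ((if (1 < 9) then 5 else 6) == 2)
step 2: [delta@0.0] ((if true then 5 else 6) == 2)
step 3: [if@0] (5 == 2)
step 4: [delta@root] false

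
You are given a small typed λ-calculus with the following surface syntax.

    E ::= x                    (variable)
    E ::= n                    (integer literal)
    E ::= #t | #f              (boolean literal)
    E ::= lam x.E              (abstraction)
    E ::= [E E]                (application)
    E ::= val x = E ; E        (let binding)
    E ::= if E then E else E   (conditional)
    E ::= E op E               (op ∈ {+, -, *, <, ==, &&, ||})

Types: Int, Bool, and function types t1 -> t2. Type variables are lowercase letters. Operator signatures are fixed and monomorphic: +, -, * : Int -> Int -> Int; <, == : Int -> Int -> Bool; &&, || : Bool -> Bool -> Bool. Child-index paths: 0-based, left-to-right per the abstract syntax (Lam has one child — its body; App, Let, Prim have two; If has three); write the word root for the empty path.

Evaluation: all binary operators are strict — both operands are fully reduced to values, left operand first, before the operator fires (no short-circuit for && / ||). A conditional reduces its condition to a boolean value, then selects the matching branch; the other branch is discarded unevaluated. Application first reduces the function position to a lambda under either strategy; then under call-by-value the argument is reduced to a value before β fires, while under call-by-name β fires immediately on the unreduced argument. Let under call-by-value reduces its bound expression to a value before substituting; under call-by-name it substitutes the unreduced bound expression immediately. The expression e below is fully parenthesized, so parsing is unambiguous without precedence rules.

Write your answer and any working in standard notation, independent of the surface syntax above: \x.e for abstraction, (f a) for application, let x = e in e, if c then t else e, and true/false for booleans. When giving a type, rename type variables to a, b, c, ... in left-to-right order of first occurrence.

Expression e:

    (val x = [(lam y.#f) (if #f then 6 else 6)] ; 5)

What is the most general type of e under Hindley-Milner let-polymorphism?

Answer: Int

Derivation:
\y._ : a -> Bool
  unify Bool ~ Bool
  unify Int ~ Int
  unify a -> Bool ~ Int -> b
  unify a ~ Int
  unify Bool ~ b
_ _ : Bool
let x : Bool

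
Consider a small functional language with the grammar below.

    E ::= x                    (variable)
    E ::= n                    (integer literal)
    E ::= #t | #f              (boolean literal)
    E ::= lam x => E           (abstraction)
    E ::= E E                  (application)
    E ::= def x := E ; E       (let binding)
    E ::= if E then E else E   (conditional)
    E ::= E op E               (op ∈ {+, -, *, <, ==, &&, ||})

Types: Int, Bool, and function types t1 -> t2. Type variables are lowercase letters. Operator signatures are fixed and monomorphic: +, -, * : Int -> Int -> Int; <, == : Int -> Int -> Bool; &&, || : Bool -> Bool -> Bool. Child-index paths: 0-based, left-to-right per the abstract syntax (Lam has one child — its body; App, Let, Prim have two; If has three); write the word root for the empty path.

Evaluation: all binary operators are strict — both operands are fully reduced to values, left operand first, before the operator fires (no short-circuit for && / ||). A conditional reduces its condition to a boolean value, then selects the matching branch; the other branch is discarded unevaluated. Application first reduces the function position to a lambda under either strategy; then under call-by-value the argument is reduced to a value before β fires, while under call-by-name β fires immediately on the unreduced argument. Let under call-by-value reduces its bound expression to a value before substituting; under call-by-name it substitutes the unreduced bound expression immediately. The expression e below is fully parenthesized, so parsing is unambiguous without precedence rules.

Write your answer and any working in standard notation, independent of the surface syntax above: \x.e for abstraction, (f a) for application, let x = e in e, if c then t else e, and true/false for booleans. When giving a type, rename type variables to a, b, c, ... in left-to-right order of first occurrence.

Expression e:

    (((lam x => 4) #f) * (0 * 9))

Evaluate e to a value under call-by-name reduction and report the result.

Trace:
step 0: (((\x.4) false) * (0 * 9))
step 1: [beta@0] (4 * (0 * 9))
step 2: [delta@1] (4 * 0)
step 3: [delta@root] 0

Answer: 0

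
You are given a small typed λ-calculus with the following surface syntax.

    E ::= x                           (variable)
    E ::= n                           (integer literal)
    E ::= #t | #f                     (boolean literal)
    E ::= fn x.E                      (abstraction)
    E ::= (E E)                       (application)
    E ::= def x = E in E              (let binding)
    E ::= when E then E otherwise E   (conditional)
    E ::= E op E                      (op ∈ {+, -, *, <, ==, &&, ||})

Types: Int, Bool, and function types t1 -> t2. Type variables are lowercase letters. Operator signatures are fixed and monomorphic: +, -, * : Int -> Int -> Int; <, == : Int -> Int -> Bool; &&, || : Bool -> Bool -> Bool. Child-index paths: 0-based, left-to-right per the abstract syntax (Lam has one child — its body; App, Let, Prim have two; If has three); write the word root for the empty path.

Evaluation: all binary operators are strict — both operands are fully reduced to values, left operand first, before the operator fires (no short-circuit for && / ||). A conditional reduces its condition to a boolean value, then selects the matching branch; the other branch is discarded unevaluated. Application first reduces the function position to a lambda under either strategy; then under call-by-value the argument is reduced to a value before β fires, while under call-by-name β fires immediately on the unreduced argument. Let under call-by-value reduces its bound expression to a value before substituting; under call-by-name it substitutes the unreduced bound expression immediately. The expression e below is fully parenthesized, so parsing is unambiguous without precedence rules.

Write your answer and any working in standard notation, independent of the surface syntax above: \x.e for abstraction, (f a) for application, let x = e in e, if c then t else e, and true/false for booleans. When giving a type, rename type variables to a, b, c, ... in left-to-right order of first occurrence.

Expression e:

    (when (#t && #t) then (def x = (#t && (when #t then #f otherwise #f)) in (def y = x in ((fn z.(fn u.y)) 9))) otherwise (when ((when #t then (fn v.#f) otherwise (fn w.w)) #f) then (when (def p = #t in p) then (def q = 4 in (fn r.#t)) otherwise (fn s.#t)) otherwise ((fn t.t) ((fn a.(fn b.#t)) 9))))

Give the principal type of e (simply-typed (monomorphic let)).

Trace:
  unify Bool ~ Bool
  unify Bool ~ Bool
  unify Bool ~ Bool
  unify Bool ~ Bool
  unify Bool ~ Bool
  unify Bool ~ Bool
  unify Bool ~ Bool
let x : Bool
x : Bool
let y : Bool
y : Bool
\u._ : b -> Bool
\z._ : a -> b -> Bool
  unify a -> b -> Bool ~ Int -> c
  unify a ~ Int
  unify b -> Bool ~ c
_ _ : b -> Bool
  unify Bool ~ Bool
\v._ : d -> Bool
w : e
\w._ : e -> e
  unify d -> Bool ~ e -> e
  unify d ~ e
  unify Bool ~ e
  unify Bool -> Bool ~ Bool -> f
  unify Bool ~ Bool
  unify Bool ~ f
_ _ : Bool
  unify Bool ~ Bool
let p : Bool
p : Bool
  unify Bool ~ Bool
let q : Int
\r._ : g -> Bool
\s._ : h -> Bool
  unify g -> Bool ~ h -> Bool
  unify g ~ h
  unify Bool ~ Bool
t : i
\t._ : i -> i
\b._ : k -> Bool
\a._ : j -> k -> Bool
  unify j -> k -> Bool ~ Int -> l
  unify j ~ Int
  unify k -> Bool ~ l
_ _ : k -> Bool
  unify i -> i ~ (k -> Bool) -> m
  unify i ~ k -> Bool
  unify k -> Bool ~ m
_ _ : k -> Bool
  unify h -> Bool ~ k -> Bool
  unify h ~ k
  unify Bool ~ Bool
  unify b -> Bool ~ k -> Bool
  unify b ~ k
  unify Bool ~ Bool

Answer: a -> Bool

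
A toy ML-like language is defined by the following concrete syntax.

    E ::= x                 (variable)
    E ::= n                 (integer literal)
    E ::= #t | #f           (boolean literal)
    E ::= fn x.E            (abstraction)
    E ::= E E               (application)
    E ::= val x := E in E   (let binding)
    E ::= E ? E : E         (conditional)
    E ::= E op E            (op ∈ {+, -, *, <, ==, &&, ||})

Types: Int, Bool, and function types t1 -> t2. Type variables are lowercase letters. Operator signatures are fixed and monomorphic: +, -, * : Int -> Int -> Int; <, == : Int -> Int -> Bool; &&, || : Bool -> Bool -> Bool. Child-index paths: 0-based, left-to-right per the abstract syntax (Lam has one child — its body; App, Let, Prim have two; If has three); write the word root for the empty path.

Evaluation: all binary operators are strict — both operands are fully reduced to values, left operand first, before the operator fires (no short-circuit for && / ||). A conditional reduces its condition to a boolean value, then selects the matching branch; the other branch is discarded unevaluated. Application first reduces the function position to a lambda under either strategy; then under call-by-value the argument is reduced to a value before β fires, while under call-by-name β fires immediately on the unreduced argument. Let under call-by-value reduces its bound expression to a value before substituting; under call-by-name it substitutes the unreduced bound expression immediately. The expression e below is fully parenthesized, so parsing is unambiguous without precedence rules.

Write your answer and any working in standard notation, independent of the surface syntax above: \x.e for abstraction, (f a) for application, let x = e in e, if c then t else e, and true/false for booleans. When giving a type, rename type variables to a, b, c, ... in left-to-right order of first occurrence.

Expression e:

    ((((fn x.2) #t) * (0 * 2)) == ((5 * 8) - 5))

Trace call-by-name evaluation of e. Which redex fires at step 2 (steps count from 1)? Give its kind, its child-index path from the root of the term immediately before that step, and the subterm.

Trace:
step 0: ((((\x.2) true) * (0 * 2)) == ((5 * 8) - 5))
step 1: [beta@0.0] ((2 * (0 * 2)) == ((5 * 8) - 5))
step 2: [delta@0.1] ((2 * 0) == ((5 * 8) - 5))

Answer: delta at 0.1 : (0 * 2)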